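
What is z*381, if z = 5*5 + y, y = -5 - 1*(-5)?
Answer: 9525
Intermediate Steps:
y = 0 (y = -5 + 5 = 0)
z = 25 (z = 5*5 + 0 = 25 + 0 = 25)
z*381 = 25*381 = 9525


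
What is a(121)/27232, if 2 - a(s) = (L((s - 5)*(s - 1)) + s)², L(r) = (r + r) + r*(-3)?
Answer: -190412399/27232 ≈ -6992.2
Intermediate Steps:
L(r) = -r (L(r) = 2*r - 3*r = -r)
a(s) = 2 - (s - (-1 + s)*(-5 + s))² (a(s) = 2 - (-(s - 5)*(s - 1) + s)² = 2 - (-(-5 + s)*(-1 + s) + s)² = 2 - (-(-1 + s)*(-5 + s) + s)² = 2 - (s - (-1 + s)*(-5 + s))²)
a(121)/27232 = (2 - (5 + 121² - 7*121)²)/27232 = (2 - (5 + 14641 - 847)²)*(1/27232) = (2 - 1*13799²)*(1/27232) = (2 - 1*190412401)*(1/27232) = (2 - 190412401)*(1/27232) = -190412399*1/27232 = -190412399/27232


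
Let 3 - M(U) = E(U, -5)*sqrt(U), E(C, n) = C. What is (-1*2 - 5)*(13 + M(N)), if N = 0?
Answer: -112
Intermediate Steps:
M(U) = 3 - U**(3/2) (M(U) = 3 - U*sqrt(U) = 3 - U**(3/2))
(-1*2 - 5)*(13 + M(N)) = (-1*2 - 5)*(13 + (3 - 0**(3/2))) = (-2 - 5)*(13 + (3 - 1*0)) = -7*(13 + (3 + 0)) = -7*(13 + 3) = -7*16 = -112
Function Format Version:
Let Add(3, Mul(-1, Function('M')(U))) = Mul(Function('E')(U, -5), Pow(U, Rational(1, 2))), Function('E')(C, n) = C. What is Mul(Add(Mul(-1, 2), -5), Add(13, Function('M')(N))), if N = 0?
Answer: -112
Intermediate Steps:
Function('M')(U) = Add(3, Mul(-1, Pow(U, Rational(3, 2)))) (Function('M')(U) = Add(3, Mul(-1, Mul(U, Pow(U, Rational(1, 2))))) = Add(3, Mul(-1, Pow(U, Rational(3, 2)))))
Mul(Add(Mul(-1, 2), -5), Add(13, Function('M')(N))) = Mul(Add(Mul(-1, 2), -5), Add(13, Add(3, Mul(-1, Pow(0, Rational(3, 2)))))) = Mul(Add(-2, -5), Add(13, Add(3, Mul(-1, 0)))) = Mul(-7, Add(13, Add(3, 0))) = Mul(-7, Add(13, 3)) = Mul(-7, 16) = -112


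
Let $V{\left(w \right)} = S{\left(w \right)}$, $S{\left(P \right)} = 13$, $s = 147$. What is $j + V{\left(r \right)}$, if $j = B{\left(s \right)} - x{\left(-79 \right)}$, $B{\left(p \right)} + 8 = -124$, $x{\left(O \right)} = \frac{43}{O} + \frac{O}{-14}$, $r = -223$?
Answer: $- \frac{137253}{1106} \approx -124.1$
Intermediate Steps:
$x{\left(O \right)} = \frac{43}{O} - \frac{O}{14}$ ($x{\left(O \right)} = \frac{43}{O} + O \left(- \frac{1}{14}\right) = \frac{43}{O} - \frac{O}{14}$)
$B{\left(p \right)} = -132$ ($B{\left(p \right)} = -8 - 124 = -132$)
$j = - \frac{151631}{1106}$ ($j = -132 - \left(\frac{43}{-79} - - \frac{79}{14}\right) = -132 - \left(43 \left(- \frac{1}{79}\right) + \frac{79}{14}\right) = -132 - \left(- \frac{43}{79} + \frac{79}{14}\right) = -132 - \frac{5639}{1106} = - \frac{151631}{1106} \approx -137.1$)
$V{\left(w \right)} = 13$
$j + V{\left(r \right)} = - \frac{151631}{1106} + 13 = - \frac{137253}{1106}$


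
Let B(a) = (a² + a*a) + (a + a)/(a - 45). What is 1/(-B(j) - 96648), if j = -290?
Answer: -67/17744932 ≈ -3.7757e-6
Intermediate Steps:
B(a) = 2*a² + 2*a/(-45 + a) (B(a) = (a² + a²) + (2*a)/(-45 + a) = 2*a² + 2*a/(-45 + a))
1/(-B(j) - 96648) = 1/(-2*(-290)*(1 + (-290)² - 45*(-290))/(-45 - 290) - 96648) = 1/(-2*(-290)*(1 + 84100 + 13050)/(-335) - 96648) = 1/(-2*(-290)*(-1)*97151/335 - 96648) = 1/(-1*11269516/67 - 96648) = 1/(-11269516/67 - 96648) = 1/(-17744932/67) = -67/17744932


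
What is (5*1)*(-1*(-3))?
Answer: 15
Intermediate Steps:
(5*1)*(-1*(-3)) = 5*3 = 15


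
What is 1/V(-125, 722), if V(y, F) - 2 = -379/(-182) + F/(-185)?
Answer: 33670/6051 ≈ 5.5644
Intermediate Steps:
V(y, F) = 743/182 - F/185 (V(y, F) = 2 + (-379/(-182) + F/(-185)) = 2 + (-379*(-1/182) + F*(-1/185)) = 2 + (379/182 - F/185) = 743/182 - F/185)
1/V(-125, 722) = 1/(743/182 - 1/185*722) = 1/(743/182 - 722/185) = 1/(6051/33670) = 33670/6051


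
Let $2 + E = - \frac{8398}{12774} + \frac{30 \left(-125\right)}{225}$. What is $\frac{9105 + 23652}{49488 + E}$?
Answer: $\frac{69739653}{105318811} \approx 0.66218$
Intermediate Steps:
$E = - \frac{41141}{2129}$ ($E = -2 + \left(- \frac{8398}{12774} + \frac{30 \left(-125\right)}{225}\right) = -2 - \frac{36883}{2129} = - \frac{41141}{2129} \approx -19.324$)
$\frac{9105 + 23652}{49488 + E} = \frac{9105 + 23652}{49488 - \frac{41141}{2129}} = \frac{32757}{\frac{105318811}{2129}} = 32757 \cdot \frac{2129}{105318811} = \frac{69739653}{105318811}$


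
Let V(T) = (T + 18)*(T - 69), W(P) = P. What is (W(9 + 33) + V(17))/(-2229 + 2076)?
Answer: 1778/153 ≈ 11.621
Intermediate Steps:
V(T) = (-69 + T)*(18 + T) (V(T) = (18 + T)*(-69 + T) = (-69 + T)*(18 + T))
(W(9 + 33) + V(17))/(-2229 + 2076) = ((9 + 33) + (-1242 + 17**2 - 51*17))/(-2229 + 2076) = (42 + (-1242 + 289 - 867))/(-153) = (42 - 1820)*(-1/153) = -1778*(-1/153) = 1778/153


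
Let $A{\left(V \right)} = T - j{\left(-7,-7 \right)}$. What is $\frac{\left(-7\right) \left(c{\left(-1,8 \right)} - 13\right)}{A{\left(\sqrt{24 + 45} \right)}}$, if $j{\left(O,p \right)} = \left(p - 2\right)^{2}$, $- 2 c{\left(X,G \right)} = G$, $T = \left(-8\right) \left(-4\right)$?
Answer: $- \frac{17}{7} \approx -2.4286$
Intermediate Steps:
$T = 32$
$c{\left(X,G \right)} = - \frac{G}{2}$
$j{\left(O,p \right)} = \left(-2 + p\right)^{2}$
$A{\left(V \right)} = -49$ ($A{\left(V \right)} = 32 - \left(-2 - 7\right)^{2} = 32 - \left(-9\right)^{2} = 32 - 81 = -49$)
$\frac{\left(-7\right) \left(c{\left(-1,8 \right)} - 13\right)}{A{\left(\sqrt{24 + 45} \right)}} = \frac{\left(-7\right) \left(\left(- \frac{1}{2}\right) 8 - 13\right)}{-49} = - 7 \left(-4 - 13\right) \left(- \frac{1}{49}\right) = \left(-7\right) \left(-17\right) \left(- \frac{1}{49}\right) = 119 \left(- \frac{1}{49}\right) = - \frac{17}{7}$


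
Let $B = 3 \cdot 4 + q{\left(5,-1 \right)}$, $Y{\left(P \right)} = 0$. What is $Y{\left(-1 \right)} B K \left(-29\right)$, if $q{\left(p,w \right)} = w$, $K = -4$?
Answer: $0$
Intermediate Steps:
$B = 11$ ($B = 3 \cdot 4 - 1 = 12 - 1 = 11$)
$Y{\left(-1 \right)} B K \left(-29\right) = 0 \cdot 11 \left(\left(-4\right) \left(-29\right)\right) = 0 \cdot 116 = 0$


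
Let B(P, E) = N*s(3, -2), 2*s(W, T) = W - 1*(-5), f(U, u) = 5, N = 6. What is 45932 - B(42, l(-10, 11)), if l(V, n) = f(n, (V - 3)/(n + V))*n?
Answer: 45908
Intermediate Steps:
s(W, T) = 5/2 + W/2 (s(W, T) = (W - 1*(-5))/2 = (W + 5)/2 = (5 + W)/2 = 5/2 + W/2)
l(V, n) = 5*n
B(P, E) = 24 (B(P, E) = 6*(5/2 + (½)*3) = 6*(5/2 + 3/2) = 6*4 = 24)
45932 - B(42, l(-10, 11)) = 45932 - 1*24 = 45932 - 24 = 45908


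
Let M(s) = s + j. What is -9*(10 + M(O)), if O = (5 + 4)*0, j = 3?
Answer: -117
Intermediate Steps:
O = 0 (O = 9*0 = 0)
M(s) = 3 + s (M(s) = s + 3 = 3 + s)
-9*(10 + M(O)) = -9*(10 + (3 + 0)) = -9*(10 + 3) = -9*13 = -117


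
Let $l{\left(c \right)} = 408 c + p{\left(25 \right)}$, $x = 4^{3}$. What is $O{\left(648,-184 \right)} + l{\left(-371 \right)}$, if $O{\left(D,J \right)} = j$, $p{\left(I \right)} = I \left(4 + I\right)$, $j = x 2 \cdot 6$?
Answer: $-149875$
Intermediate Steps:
$x = 64$
$j = 768$ ($j = 64 \cdot 2 \cdot 6 = 128 \cdot 6 = 768$)
$O{\left(D,J \right)} = 768$
$l{\left(c \right)} = 725 + 408 c$ ($l{\left(c \right)} = 408 c + 25 \left(4 + 25\right) = 408 c + 25 \cdot 29 = 408 c + 725 = 725 + 408 c$)
$O{\left(648,-184 \right)} + l{\left(-371 \right)} = 768 + \left(725 + 408 \left(-371\right)\right) = 768 + \left(725 - 151368\right) = 768 - 150643 = -149875$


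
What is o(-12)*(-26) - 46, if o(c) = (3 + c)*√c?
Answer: -46 + 468*I*√3 ≈ -46.0 + 810.6*I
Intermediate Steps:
o(c) = √c*(3 + c)
o(-12)*(-26) - 46 = (√(-12)*(3 - 12))*(-26) - 46 = ((2*I*√3)*(-9))*(-26) - 46 = -18*I*√3*(-26) - 46 = 468*I*√3 - 46 = -46 + 468*I*√3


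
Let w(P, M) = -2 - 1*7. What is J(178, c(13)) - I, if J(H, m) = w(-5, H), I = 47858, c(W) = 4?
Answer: -47867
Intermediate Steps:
w(P, M) = -9 (w(P, M) = -2 - 7 = -9)
J(H, m) = -9
J(178, c(13)) - I = -9 - 1*47858 = -9 - 47858 = -47867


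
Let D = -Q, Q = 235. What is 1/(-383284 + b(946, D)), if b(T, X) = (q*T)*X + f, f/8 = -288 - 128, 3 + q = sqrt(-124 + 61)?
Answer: 140159/1596073777712 + 333465*I*sqrt(7)/1596073777712 ≈ 8.7815e-8 + 5.5277e-7*I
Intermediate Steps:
q = -3 + 3*I*sqrt(7) (q = -3 + sqrt(-124 + 61) = -3 + sqrt(-63) = -3 + 3*I*sqrt(7) ≈ -3.0 + 7.9373*I)
f = -3328 (f = 8*(-288 - 128) = 8*(-416) = -3328)
D = -235 (D = -1*235 = -235)
b(T, X) = -3328 + T*X*(-3 + 3*I*sqrt(7)) (b(T, X) = ((-3 + 3*I*sqrt(7))*T)*X - 3328 = (T*(-3 + 3*I*sqrt(7)))*X - 3328 = T*X*(-3 + 3*I*sqrt(7)) - 3328 = -3328 + T*X*(-3 + 3*I*sqrt(7)))
1/(-383284 + b(946, D)) = 1/(-383284 + (-3328 - 3*946*(-235)*(1 - I*sqrt(7)))) = 1/(-383284 + (-3328 + (666930 - 666930*I*sqrt(7)))) = 1/(-383284 + (663602 - 666930*I*sqrt(7))) = 1/(280318 - 666930*I*sqrt(7))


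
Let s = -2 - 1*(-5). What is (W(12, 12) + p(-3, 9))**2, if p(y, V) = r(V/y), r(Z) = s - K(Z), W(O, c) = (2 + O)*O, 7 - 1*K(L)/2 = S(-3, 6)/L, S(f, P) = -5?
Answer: 231361/9 ≈ 25707.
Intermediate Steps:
s = 3 (s = -2 + 5 = 3)
K(L) = 14 + 10/L (K(L) = 14 - (-10)/L = 14 + 10/L)
W(O, c) = O*(2 + O)
r(Z) = -11 - 10/Z (r(Z) = 3 - (14 + 10/Z) = 3 + (-14 - 10/Z) = -11 - 10/Z)
p(y, V) = -11 - 10*y/V
(W(12, 12) + p(-3, 9))**2 = (12*(2 + 12) + (-11 - 10*(-3)/9))**2 = (12*14 + (-11 - 10*(-3)*1/9))**2 = (168 + (-11 + 10/3))**2 = (168 - 23/3)**2 = (481/3)**2 = 231361/9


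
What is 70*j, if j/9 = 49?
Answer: 30870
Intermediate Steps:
j = 441 (j = 9*49 = 441)
70*j = 70*441 = 30870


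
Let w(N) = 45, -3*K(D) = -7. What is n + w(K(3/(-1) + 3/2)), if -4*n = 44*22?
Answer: -197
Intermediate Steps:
K(D) = 7/3 (K(D) = -1/3*(-7) = 7/3)
n = -242 (n = -11*22 = -1/4*968 = -242)
n + w(K(3/(-1) + 3/2)) = -242 + 45 = -197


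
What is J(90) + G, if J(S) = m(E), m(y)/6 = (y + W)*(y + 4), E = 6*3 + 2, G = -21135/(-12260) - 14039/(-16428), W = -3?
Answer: 6169554317/2517591 ≈ 2450.6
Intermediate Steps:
G = 6491549/2517591 (G = -21135*(-1/12260) - 14039*(-1/16428) = 4227/2452 + 14039/16428 = 6491549/2517591 ≈ 2.5785)
E = 20 (E = 18 + 2 = 20)
m(y) = 6*(-3 + y)*(4 + y) (m(y) = 6*((y - 3)*(y + 4)) = 6*((-3 + y)*(4 + y)) = 6*(-3 + y)*(4 + y))
J(S) = 2448 (J(S) = -72 + 6*20 + 6*20**2 = -72 + 120 + 6*400 = -72 + 120 + 2400 = 2448)
J(90) + G = 2448 + 6491549/2517591 = 6169554317/2517591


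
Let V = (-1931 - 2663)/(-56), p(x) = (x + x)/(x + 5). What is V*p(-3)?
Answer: -6891/28 ≈ -246.11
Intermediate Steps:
p(x) = 2*x/(5 + x) (p(x) = (2*x)/(5 + x) = 2*x/(5 + x))
V = 2297/28 (V = -4594*(-1/56) = 2297/28 ≈ 82.036)
V*p(-3) = 2297*(2*(-3)/(5 - 3))/28 = 2297*(2*(-3)/2)/28 = 2297*(2*(-3)*(1/2))/28 = (2297/28)*(-3) = -6891/28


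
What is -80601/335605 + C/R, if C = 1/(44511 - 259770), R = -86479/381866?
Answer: -1500290333960731/6247415632186905 ≈ -0.24015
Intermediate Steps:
R = -86479/381866 (R = -86479*1/381866 = -86479/381866 ≈ -0.22646)
C = -1/215259 (C = 1/(-215259) = -1/215259 ≈ -4.6456e-6)
-80601/335605 + C/R = -80601/335605 - 1/(215259*(-86479/381866)) = -80601*1/335605 - 1/215259*(-381866/86479) = -80601/335605 + 381866/18615383061 = -1500290333960731/6247415632186905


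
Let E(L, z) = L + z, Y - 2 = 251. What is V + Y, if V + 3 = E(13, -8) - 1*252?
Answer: 3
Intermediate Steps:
Y = 253 (Y = 2 + 251 = 253)
V = -250 (V = -3 + ((13 - 8) - 1*252) = -3 + (5 - 252) = -3 - 247 = -250)
V + Y = -250 + 253 = 3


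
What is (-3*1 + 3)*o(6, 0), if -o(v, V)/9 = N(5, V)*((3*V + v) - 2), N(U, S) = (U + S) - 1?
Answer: 0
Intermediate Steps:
N(U, S) = -1 + S + U (N(U, S) = (S + U) - 1 = -1 + S + U)
o(v, V) = -9*(4 + V)*(-2 + v + 3*V) (o(v, V) = -9*(-1 + V + 5)*((3*V + v) - 2) = -9*(4 + V)*((v + 3*V) - 2) = -9*(4 + V)*(-2 + v + 3*V))
(-3*1 + 3)*o(6, 0) = (-3*1 + 3)*(-9*(4 + 0)*(-2 + 6 + 3*0)) = (-3 + 3)*(-9*4*(-2 + 6 + 0)) = 0*(-9*4*4) = 0*(-144) = 0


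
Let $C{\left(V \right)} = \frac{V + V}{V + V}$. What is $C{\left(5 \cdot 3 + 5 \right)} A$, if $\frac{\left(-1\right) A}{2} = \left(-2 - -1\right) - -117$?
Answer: $-232$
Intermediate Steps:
$A = -232$ ($A = - 2 \left(\left(-2 - -1\right) - -117\right) = - 2 \left(\left(-2 + 1\right) + 117\right) = - 2 \left(-1 + 117\right) = \left(-2\right) 116 = -232$)
$C{\left(V \right)} = 1$ ($C{\left(V \right)} = \frac{2 V}{2 V} = 2 V \frac{1}{2 V} = 1$)
$C{\left(5 \cdot 3 + 5 \right)} A = 1 \left(-232\right) = -232$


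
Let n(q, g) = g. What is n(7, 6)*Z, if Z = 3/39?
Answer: 6/13 ≈ 0.46154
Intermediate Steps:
Z = 1/13 (Z = 3*(1/39) = 1/13 ≈ 0.076923)
n(7, 6)*Z = 6*(1/13) = 6/13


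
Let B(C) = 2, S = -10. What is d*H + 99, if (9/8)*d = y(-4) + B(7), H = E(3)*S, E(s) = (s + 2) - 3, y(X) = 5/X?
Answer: 257/3 ≈ 85.667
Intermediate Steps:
E(s) = -1 + s (E(s) = (2 + s) - 3 = -1 + s)
H = -20 (H = (-1 + 3)*(-10) = 2*(-10) = -20)
d = ⅔ (d = 8*(5/(-4) + 2)/9 = 8*(5*(-¼) + 2)/9 = 8*(-5/4 + 2)/9 = (8/9)*(¾) = ⅔ ≈ 0.66667)
d*H + 99 = (⅔)*(-20) + 99 = -40/3 + 99 = 257/3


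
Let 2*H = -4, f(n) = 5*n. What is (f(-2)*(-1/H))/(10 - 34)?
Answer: 5/24 ≈ 0.20833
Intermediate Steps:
H = -2 (H = (1/2)*(-4) = -2)
(f(-2)*(-1/H))/(10 - 34) = ((5*(-2))*(-1/(-2)))/(10 - 34) = -(-10)*(-1)/2/(-24) = -10*1/2*(-1/24) = -5*(-1/24) = 5/24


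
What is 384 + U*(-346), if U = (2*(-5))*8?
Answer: 28064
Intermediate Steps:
U = -80 (U = -10*8 = -80)
384 + U*(-346) = 384 - 80*(-346) = 384 + 27680 = 28064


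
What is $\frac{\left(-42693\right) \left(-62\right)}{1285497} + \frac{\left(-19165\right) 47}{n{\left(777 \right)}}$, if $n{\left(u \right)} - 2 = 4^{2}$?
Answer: $- \frac{14294693887}{285666} \approx -50040.0$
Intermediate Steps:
$n{\left(u \right)} = 18$ ($n{\left(u \right)} = 2 + 4^{2} = 2 + 16 = 18$)
$\frac{\left(-42693\right) \left(-62\right)}{1285497} + \frac{\left(-19165\right) 47}{n{\left(777 \right)}} = \frac{\left(-42693\right) \left(-62\right)}{1285497} + \frac{\left(-19165\right) 47}{18} = 2646966 \cdot \frac{1}{1285497} - \frac{900755}{18} = \frac{882322}{428499} - \frac{900755}{18} = - \frac{14294693887}{285666}$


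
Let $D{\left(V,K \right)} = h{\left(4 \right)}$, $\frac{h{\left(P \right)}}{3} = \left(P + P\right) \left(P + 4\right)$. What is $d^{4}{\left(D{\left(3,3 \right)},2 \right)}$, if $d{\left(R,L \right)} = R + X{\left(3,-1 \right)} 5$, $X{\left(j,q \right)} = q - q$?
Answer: $1358954496$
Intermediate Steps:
$X{\left(j,q \right)} = 0$
$h{\left(P \right)} = 6 P \left(4 + P\right)$ ($h{\left(P \right)} = 3 \left(P + P\right) \left(P + 4\right) = 3 \cdot 2 P \left(4 + P\right) = 6 P \left(4 + P\right)$)
$D{\left(V,K \right)} = 192$ ($D{\left(V,K \right)} = 6 \cdot 4 \left(4 + 4\right) = 6 \cdot 4 \cdot 8 = 192$)
$d{\left(R,L \right)} = R$ ($d{\left(R,L \right)} = R + 0 \cdot 5 = R + 0 = R$)
$d^{4}{\left(D{\left(3,3 \right)},2 \right)} = 192^{4} = 1358954496$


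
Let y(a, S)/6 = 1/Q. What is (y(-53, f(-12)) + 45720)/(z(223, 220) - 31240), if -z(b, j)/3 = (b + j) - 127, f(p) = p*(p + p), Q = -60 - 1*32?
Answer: -2103117/1480648 ≈ -1.4204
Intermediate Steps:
Q = -92 (Q = -60 - 32 = -92)
f(p) = 2*p**2 (f(p) = p*(2*p) = 2*p**2)
y(a, S) = -3/46 (y(a, S) = 6/(-92) = 6*(-1/92) = -3/46)
z(b, j) = 381 - 3*b - 3*j (z(b, j) = -3*((b + j) - 127) = -3*(-127 + b + j) = 381 - 3*b - 3*j)
(y(-53, f(-12)) + 45720)/(z(223, 220) - 31240) = (-3/46 + 45720)/((381 - 3*223 - 3*220) - 31240) = 2103117/(46*((381 - 669 - 660) - 31240)) = 2103117/(46*(-948 - 31240)) = (2103117/46)/(-32188) = (2103117/46)*(-1/32188) = -2103117/1480648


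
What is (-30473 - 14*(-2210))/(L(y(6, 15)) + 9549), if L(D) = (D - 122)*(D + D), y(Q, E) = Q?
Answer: 467/8157 ≈ 0.057251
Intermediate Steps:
L(D) = 2*D*(-122 + D) (L(D) = (-122 + D)*(2*D) = 2*D*(-122 + D))
(-30473 - 14*(-2210))/(L(y(6, 15)) + 9549) = (-30473 - 14*(-2210))/(2*6*(-122 + 6) + 9549) = (-30473 + 30940)/(2*6*(-116) + 9549) = 467/(-1392 + 9549) = 467/8157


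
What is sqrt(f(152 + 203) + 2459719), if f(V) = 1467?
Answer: sqrt(2461186) ≈ 1568.8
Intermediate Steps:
sqrt(f(152 + 203) + 2459719) = sqrt(1467 + 2459719) = sqrt(2461186)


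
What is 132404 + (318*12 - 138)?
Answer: 136082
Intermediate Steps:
132404 + (318*12 - 138) = 132404 + (3816 - 138) = 132404 + 3678 = 136082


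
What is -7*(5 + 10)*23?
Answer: -2415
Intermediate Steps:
-7*(5 + 10)*23 = -7*15*23 = -105*23 = -2415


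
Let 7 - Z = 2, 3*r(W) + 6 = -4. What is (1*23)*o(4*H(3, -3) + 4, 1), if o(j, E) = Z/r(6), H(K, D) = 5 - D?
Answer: -69/2 ≈ -34.500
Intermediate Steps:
r(W) = -10/3 (r(W) = -2 + (⅓)*(-4) = -2 - 4/3 = -10/3)
Z = 5 (Z = 7 - 1*2 = 7 - 2 = 5)
o(j, E) = -3/2 (o(j, E) = 5/(-10/3) = 5*(-3/10) = -3/2)
(1*23)*o(4*H(3, -3) + 4, 1) = (1*23)*(-3/2) = 23*(-3/2) = -69/2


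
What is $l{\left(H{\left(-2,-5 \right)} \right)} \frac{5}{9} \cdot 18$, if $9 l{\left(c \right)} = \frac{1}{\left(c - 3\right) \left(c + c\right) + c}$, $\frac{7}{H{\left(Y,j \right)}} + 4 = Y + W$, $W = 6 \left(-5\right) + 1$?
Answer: $\frac{250}{243} \approx 1.0288$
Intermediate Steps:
$W = -29$ ($W = -30 + 1 = -29$)
$H{\left(Y,j \right)} = \frac{7}{-33 + Y}$ ($H{\left(Y,j \right)} = \frac{7}{-4 + \left(Y - 29\right)} = \frac{7}{-4 + \left(-29 + Y\right)} = \frac{7}{-33 + Y}$)
$l{\left(c \right)} = \frac{1}{9 \left(c + 2 c \left(-3 + c\right)\right)}$ ($l{\left(c \right)} = \frac{1}{9 \left(\left(c - 3\right) \left(c + c\right) + c\right)} = \frac{1}{9 \left(\left(-3 + c\right) 2 c + c\right)} = \frac{1}{9 \left(2 c \left(-3 + c\right) + c\right)} = \frac{1}{9 \left(c + 2 c \left(-3 + c\right)\right)}$)
$l{\left(H{\left(-2,-5 \right)} \right)} \frac{5}{9} \cdot 18 = \frac{1}{9 \frac{7}{-33 - 2} \left(-5 + 2 \frac{7}{-33 - 2}\right)} \frac{5}{9} \cdot 18 = \frac{1}{9 \frac{7}{-35} \left(-5 + 2 \frac{7}{-35}\right)} 5 \cdot \frac{1}{9} \cdot 18 = \frac{1}{9 \cdot 7 \left(- \frac{1}{35}\right) \left(-5 + 2 \cdot 7 \left(- \frac{1}{35}\right)\right)} \frac{5}{9} \cdot 18 = \frac{1}{9 \left(- \frac{1}{5}\right) \left(-5 + 2 \left(- \frac{1}{5}\right)\right)} \frac{5}{9} \cdot 18 = \frac{1}{9} \left(-5\right) \frac{1}{-5 - \frac{2}{5}} \cdot \frac{5}{9} \cdot 18 = \frac{1}{9} \left(-5\right) \frac{1}{- \frac{27}{5}} \cdot \frac{5}{9} \cdot 18 = \frac{1}{9} \left(-5\right) \left(- \frac{5}{27}\right) \frac{5}{9} \cdot 18 = \frac{25}{243} \cdot \frac{5}{9} \cdot 18 = \frac{125}{2187} \cdot 18 = \frac{250}{243}$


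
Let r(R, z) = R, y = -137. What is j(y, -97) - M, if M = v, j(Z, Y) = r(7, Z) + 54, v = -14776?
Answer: 14837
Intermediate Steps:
j(Z, Y) = 61 (j(Z, Y) = 7 + 54 = 61)
M = -14776
j(y, -97) - M = 61 - 1*(-14776) = 61 + 14776 = 14837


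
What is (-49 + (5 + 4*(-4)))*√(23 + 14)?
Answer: -60*√37 ≈ -364.97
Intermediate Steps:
(-49 + (5 + 4*(-4)))*√(23 + 14) = (-49 + (5 - 16))*√37 = (-49 - 11)*√37 = -60*√37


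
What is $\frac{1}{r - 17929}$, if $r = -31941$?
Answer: $- \frac{1}{49870} \approx -2.0052 \cdot 10^{-5}$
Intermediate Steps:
$\frac{1}{r - 17929} = \frac{1}{-31941 - 17929} = \frac{1}{-49870} = - \frac{1}{49870}$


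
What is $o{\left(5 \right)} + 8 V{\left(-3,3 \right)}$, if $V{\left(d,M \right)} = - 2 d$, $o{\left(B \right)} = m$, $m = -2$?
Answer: $46$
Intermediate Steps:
$o{\left(B \right)} = -2$
$o{\left(5 \right)} + 8 V{\left(-3,3 \right)} = -2 + 8 \left(\left(-2\right) \left(-3\right)\right) = -2 + 8 \cdot 6 = -2 + 48 = 46$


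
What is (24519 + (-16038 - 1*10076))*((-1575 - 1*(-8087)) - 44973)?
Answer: 61345295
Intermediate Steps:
(24519 + (-16038 - 1*10076))*((-1575 - 1*(-8087)) - 44973) = (24519 + (-16038 - 10076))*((-1575 + 8087) - 44973) = (24519 - 26114)*(6512 - 44973) = -1595*(-38461) = 61345295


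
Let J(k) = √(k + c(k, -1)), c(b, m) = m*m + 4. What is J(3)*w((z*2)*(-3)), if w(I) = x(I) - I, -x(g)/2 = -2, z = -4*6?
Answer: -280*√2 ≈ -395.98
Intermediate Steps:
z = -24
c(b, m) = 4 + m² (c(b, m) = m² + 4 = 4 + m²)
x(g) = 4 (x(g) = -2*(-2) = 4)
w(I) = 4 - I
J(k) = √(5 + k) (J(k) = √(k + (4 + (-1)²)) = √(k + (4 + 1)) = √(k + 5) = √(5 + k))
J(3)*w((z*2)*(-3)) = √(5 + 3)*(4 - (-24*2)*(-3)) = √8*(4 - (-48)*(-3)) = (2*√2)*(4 - 1*144) = (2*√2)*(4 - 144) = (2*√2)*(-140) = -280*√2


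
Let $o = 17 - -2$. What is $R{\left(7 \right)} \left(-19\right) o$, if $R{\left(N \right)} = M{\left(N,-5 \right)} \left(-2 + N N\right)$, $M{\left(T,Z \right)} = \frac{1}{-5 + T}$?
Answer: $- \frac{16967}{2} \approx -8483.5$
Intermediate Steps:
$o = 19$ ($o = 17 + 2 = 19$)
$R{\left(N \right)} = \frac{-2 + N^{2}}{-5 + N}$ ($R{\left(N \right)} = \frac{-2 + N N}{-5 + N} = \frac{-2 + N^{2}}{-5 + N}$)
$R{\left(7 \right)} \left(-19\right) o = \frac{-2 + 7^{2}}{-5 + 7} \left(-19\right) 19 = \frac{-2 + 49}{2} \left(-19\right) 19 = \frac{1}{2} \cdot 47 \left(-19\right) 19 = \frac{47}{2} \left(-19\right) 19 = \left(- \frac{893}{2}\right) 19 = - \frac{16967}{2}$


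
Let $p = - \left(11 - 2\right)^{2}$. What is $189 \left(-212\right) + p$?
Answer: $-40149$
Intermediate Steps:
$p = -81$ ($p = - 9^{2} = \left(-1\right) 81 = -81$)
$189 \left(-212\right) + p = 189 \left(-212\right) - 81 = -40068 - 81 = -40149$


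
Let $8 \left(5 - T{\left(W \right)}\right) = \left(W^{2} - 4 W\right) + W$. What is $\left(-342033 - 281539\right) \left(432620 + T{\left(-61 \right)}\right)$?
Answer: $-269468533364$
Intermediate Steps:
$T{\left(W \right)} = 5 - \frac{W^{2}}{8} + \frac{3 W}{8}$ ($T{\left(W \right)} = 5 - \frac{\left(W^{2} - 4 W\right) + W}{8} = 5 - \frac{W^{2} - 3 W}{8} = 5 - \left(- \frac{3 W}{8} + \frac{W^{2}}{8}\right) = 5 - \frac{W^{2}}{8} + \frac{3 W}{8}$)
$\left(-342033 - 281539\right) \left(432620 + T{\left(-61 \right)}\right) = \left(-342033 - 281539\right) \left(432620 + \left(5 - \frac{\left(-61\right)^{2}}{8} + \frac{3}{8} \left(-61\right)\right)\right) = - 623572 \left(432620 - 483\right) = \left(-623572\right) 432137 = -269468533364$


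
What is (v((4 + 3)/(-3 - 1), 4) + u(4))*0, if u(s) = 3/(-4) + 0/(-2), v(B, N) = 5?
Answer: 0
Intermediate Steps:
u(s) = -3/4 (u(s) = 3*(-1/4) + 0*(-1/2) = -3/4 + 0 = -3/4)
(v((4 + 3)/(-3 - 1), 4) + u(4))*0 = (5 - 3/4)*0 = (17/4)*0 = 0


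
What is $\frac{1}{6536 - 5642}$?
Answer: $\frac{1}{894} \approx 0.0011186$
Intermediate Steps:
$\frac{1}{6536 - 5642} = \frac{1}{894}$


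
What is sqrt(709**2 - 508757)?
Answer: 14*I*sqrt(31) ≈ 77.949*I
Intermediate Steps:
sqrt(709**2 - 508757) = sqrt(502681 - 508757) = sqrt(-6076) = 14*I*sqrt(31)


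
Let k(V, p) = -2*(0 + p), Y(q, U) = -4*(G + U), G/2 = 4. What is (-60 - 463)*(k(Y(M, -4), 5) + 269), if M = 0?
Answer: -135457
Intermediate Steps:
G = 8 (G = 2*4 = 8)
Y(q, U) = -32 - 4*U (Y(q, U) = -4*(8 + U) = -32 - 4*U)
k(V, p) = -2*p
(-60 - 463)*(k(Y(M, -4), 5) + 269) = (-60 - 463)*(-2*5 + 269) = -523*(-10 + 269) = -523*259 = -135457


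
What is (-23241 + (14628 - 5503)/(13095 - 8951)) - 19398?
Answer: -176686891/4144 ≈ -42637.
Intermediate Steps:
(-23241 + (14628 - 5503)/(13095 - 8951)) - 19398 = (-23241 + 9125/4144) - 19398 = -96301579/4144 - 19398 = -176686891/4144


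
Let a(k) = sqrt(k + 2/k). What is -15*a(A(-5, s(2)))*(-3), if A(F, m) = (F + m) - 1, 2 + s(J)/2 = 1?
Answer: 45*I*sqrt(33)/2 ≈ 129.25*I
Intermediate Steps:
s(J) = -2 (s(J) = -4 + 2*1 = -4 + 2 = -2)
A(F, m) = -1 + F + m
-15*a(A(-5, s(2)))*(-3) = -15*sqrt((-1 - 5 - 2) + 2/(-1 - 5 - 2))*(-3) = -15*sqrt(-8 + 2/(-8))*(-3) = -15*sqrt(-8 + 2*(-1/8))*(-3) = -15*sqrt(-8 - 1/4)*(-3) = -15*I*sqrt(33)/2*(-3) = 45*I*sqrt(33)/2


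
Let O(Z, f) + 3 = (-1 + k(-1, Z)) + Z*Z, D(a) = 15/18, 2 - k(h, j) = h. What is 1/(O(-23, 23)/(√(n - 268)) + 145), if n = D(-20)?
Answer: 232435/35375779 + 528*I*√9618/35375779 ≈ 0.0065705 + 0.0014638*I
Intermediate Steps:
k(h, j) = 2 - h
D(a) = ⅚ (D(a) = 15*(1/18) = ⅚)
n = ⅚ ≈ 0.83333
O(Z, f) = -1 + Z² (O(Z, f) = -3 + ((-1 + (2 - 1*(-1))) + Z*Z) = -3 + ((-1 + (2 + 1)) + Z²) = -3 + ((-1 + 3) + Z²) = -3 + (2 + Z²) = -1 + Z²)
1/(O(-23, 23)/(√(n - 268)) + 145) = 1/((-1 + (-23)²)/(√(⅚ - 268)) + 145) = 1/((-1 + 529)/(√(-1603/6)) + 145) = 1/(528/((I*√9618/6)) + 145) = 1/(528*(-I*√9618/1603) + 145) = 1/(-528*I*√9618/1603 + 145) = 1/(145 - 528*I*√9618/1603)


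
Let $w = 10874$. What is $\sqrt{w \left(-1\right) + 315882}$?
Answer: $4 \sqrt{19063} \approx 552.28$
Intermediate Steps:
$\sqrt{w \left(-1\right) + 315882} = \sqrt{10874 \left(-1\right) + 315882} = \sqrt{-10874 + 315882} = \sqrt{305008} = 4 \sqrt{19063}$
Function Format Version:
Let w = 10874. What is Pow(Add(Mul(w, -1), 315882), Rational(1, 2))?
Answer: Mul(4, Pow(19063, Rational(1, 2))) ≈ 552.28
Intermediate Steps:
Pow(Add(Mul(w, -1), 315882), Rational(1, 2)) = Pow(Add(Mul(10874, -1), 315882), Rational(1, 2)) = Pow(Add(-10874, 315882), Rational(1, 2)) = Pow(305008, Rational(1, 2)) = Mul(4, Pow(19063, Rational(1, 2)))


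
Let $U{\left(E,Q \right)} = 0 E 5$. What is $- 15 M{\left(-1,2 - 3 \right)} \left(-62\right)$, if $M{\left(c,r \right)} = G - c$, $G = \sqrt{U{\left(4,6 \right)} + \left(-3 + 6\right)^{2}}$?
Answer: $3720$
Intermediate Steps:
$U{\left(E,Q \right)} = 0$ ($U{\left(E,Q \right)} = 0 \cdot 5 = 0$)
$G = 3$ ($G = \sqrt{0 + \left(-3 + 6\right)^{2}} = \sqrt{0 + 3^{2}} = \sqrt{0 + 9} = \sqrt{9} = 3$)
$M{\left(c,r \right)} = 3 - c$
$- 15 M{\left(-1,2 - 3 \right)} \left(-62\right) = - 15 \left(3 - -1\right) \left(-62\right) = - 15 \left(3 + 1\right) \left(-62\right) = \left(-15\right) 4 \left(-62\right) = \left(-60\right) \left(-62\right) = 3720$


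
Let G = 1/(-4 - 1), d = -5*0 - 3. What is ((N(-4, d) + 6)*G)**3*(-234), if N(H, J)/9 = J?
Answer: -2167074/125 ≈ -17337.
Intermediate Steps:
d = -3 (d = 0 - 3 = -3)
N(H, J) = 9*J
G = -1/5 (G = 1/(-5) = -1/5 ≈ -0.20000)
((N(-4, d) + 6)*G)**3*(-234) = ((9*(-3) + 6)*(-1/5))**3*(-234) = ((-27 + 6)*(-1/5))**3*(-234) = (-21*(-1/5))**3*(-234) = (21/5)**3*(-234) = (9261/125)*(-234) = -2167074/125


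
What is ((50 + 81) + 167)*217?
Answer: 64666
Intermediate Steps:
((50 + 81) + 167)*217 = (131 + 167)*217 = 298*217 = 64666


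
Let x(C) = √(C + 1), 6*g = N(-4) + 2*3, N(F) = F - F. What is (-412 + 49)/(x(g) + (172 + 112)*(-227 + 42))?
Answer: 9536010/1380225799 + 363*√2/2760451598 ≈ 0.0069092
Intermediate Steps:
N(F) = 0
g = 1 (g = (0 + 2*3)/6 = (0 + 6)/6 = (⅙)*6 = 1)
x(C) = √(1 + C)
(-412 + 49)/(x(g) + (172 + 112)*(-227 + 42)) = (-412 + 49)/(√(1 + 1) + (172 + 112)*(-227 + 42)) = -363/(√2 + 284*(-185)) = -363/(√2 - 52540) = -363/(-52540 + √2)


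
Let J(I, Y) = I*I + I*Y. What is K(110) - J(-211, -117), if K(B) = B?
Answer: -69098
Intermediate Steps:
J(I, Y) = I² + I*Y
K(110) - J(-211, -117) = 110 - (-211)*(-211 - 117) = 110 - (-211)*(-328) = 110 - 1*69208 = 110 - 69208 = -69098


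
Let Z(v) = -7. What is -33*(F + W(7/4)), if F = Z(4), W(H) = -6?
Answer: 429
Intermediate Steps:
F = -7
-33*(F + W(7/4)) = -33*(-7 - 6) = -33*(-13) = 429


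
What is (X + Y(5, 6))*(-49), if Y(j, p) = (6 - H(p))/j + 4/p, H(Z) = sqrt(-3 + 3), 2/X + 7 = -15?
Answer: -14357/165 ≈ -87.012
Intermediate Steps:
X = -1/11 (X = 2/(-7 - 15) = 2/(-22) = 2*(-1/22) = -1/11 ≈ -0.090909)
H(Z) = 0 (H(Z) = sqrt(0) = 0)
Y(j, p) = 4/p + 6/j (Y(j, p) = (6 - 1*0)/j + 4/p = (6 + 0)/j + 4/p = 6/j + 4/p = 4/p + 6/j)
(X + Y(5, 6))*(-49) = (-1/11 + (4/6 + 6/5))*(-49) = (-1/11 + (4*(1/6) + 6*(1/5)))*(-49) = (-1/11 + (2/3 + 6/5))*(-49) = (-1/11 + 28/15)*(-49) = (293/165)*(-49) = -14357/165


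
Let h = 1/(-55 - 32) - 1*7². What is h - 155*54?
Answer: -732454/87 ≈ -8419.0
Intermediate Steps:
h = -4264/87 (h = 1/(-87) - 1*49 = -1/87 - 49 = -4264/87 ≈ -49.011)
h - 155*54 = -4264/87 - 155*54 = -4264/87 - 8370 = -732454/87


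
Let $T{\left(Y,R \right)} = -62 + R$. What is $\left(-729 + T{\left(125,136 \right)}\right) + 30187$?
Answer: $29532$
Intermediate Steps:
$\left(-729 + T{\left(125,136 \right)}\right) + 30187 = \left(-729 + \left(-62 + 136\right)\right) + 30187 = \left(-729 + 74\right) + 30187 = -655 + 30187 = 29532$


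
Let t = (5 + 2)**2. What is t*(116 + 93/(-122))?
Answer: 688891/122 ≈ 5646.6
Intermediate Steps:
t = 49 (t = 7**2 = 49)
t*(116 + 93/(-122)) = 49*(116 + 93/(-122)) = 49*(116 + 93*(-1/122)) = 49*(116 - 93/122) = 49*(14059/122) = 688891/122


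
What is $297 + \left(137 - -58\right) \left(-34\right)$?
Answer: $-6333$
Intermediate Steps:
$297 + \left(137 - -58\right) \left(-34\right) = 297 + \left(137 + 58\right) \left(-34\right) = 297 + 195 \left(-34\right) = 297 - 6630 = -6333$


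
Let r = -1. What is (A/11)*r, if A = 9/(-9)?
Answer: 1/11 ≈ 0.090909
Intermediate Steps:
A = -1 (A = 9*(-⅑) = -1)
(A/11)*r = (-1/11)*(-1) = ((1/11)*(-1))*(-1) = -1/11*(-1) = 1/11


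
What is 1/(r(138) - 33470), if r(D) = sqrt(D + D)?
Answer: -16735/560120312 - sqrt(69)/560120312 ≈ -2.9892e-5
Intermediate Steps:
r(D) = sqrt(2)*sqrt(D) (r(D) = sqrt(2*D) = sqrt(2)*sqrt(D))
1/(r(138) - 33470) = 1/(sqrt(2)*sqrt(138) - 33470) = 1/(2*sqrt(69) - 33470) = 1/(-33470 + 2*sqrt(69))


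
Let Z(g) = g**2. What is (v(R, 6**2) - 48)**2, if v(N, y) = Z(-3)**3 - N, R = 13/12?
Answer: 66569281/144 ≈ 4.6229e+5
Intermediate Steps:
R = 13/12 (R = 13*(1/12) = 13/12 ≈ 1.0833)
v(N, y) = 729 - N (v(N, y) = ((-3)**2)**3 - N = 9**3 - N = 729 - N)
(v(R, 6**2) - 48)**2 = ((729 - 1*13/12) - 48)**2 = ((729 - 13/12) - 48)**2 = (8735/12 - 48)**2 = (8159/12)**2 = 66569281/144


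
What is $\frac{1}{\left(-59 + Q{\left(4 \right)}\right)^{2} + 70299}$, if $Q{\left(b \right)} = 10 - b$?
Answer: $\frac{1}{73108} \approx 1.3678 \cdot 10^{-5}$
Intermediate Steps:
$\frac{1}{\left(-59 + Q{\left(4 \right)}\right)^{2} + 70299} = \frac{1}{\left(-59 + \left(10 - 4\right)\right)^{2} + 70299} = \frac{1}{\left(-59 + 6\right)^{2} + 70299} = \frac{1}{\left(-53\right)^{2} + 70299} = \frac{1}{2809 + 70299} = \frac{1}{73108}$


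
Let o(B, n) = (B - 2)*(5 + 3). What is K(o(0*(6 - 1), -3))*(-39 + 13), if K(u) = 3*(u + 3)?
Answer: 1014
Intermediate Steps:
o(B, n) = -16 + 8*B (o(B, n) = (-2 + B)*8 = -16 + 8*B)
K(u) = 9 + 3*u (K(u) = 3*(3 + u) = 9 + 3*u)
K(o(0*(6 - 1), -3))*(-39 + 13) = (9 + 3*(-16 + 8*(0*(6 - 1))))*(-39 + 13) = (9 + 3*(-16 + 8*(0*5)))*(-26) = (9 + 3*(-16 + 8*0))*(-26) = (9 + 3*(-16 + 0))*(-26) = (9 + 3*(-16))*(-26) = (9 - 48)*(-26) = -39*(-26) = 1014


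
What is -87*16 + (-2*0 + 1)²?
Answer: -1391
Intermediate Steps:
-87*16 + (-2*0 + 1)² = -1392 + (0 + 1)² = -1392 + 1² = -1392 + 1 = -1391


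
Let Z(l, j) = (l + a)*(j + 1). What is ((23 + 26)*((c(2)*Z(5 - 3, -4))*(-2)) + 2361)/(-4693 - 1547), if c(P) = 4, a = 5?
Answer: -3531/2080 ≈ -1.6976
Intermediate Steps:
Z(l, j) = (1 + j)*(5 + l) (Z(l, j) = (l + 5)*(j + 1) = (5 + l)*(1 + j) = (1 + j)*(5 + l))
((23 + 26)*((c(2)*Z(5 - 3, -4))*(-2)) + 2361)/(-4693 - 1547) = ((23 + 26)*((4*(5 + (5 - 3) + 5*(-4) - 4*(5 - 3)))*(-2)) + 2361)/(-4693 - 1547) = (49*((4*(5 + 2 - 20 - 4*2))*(-2)) + 2361)/(-6240) = (49*((4*(5 + 2 - 20 - 8))*(-2)) + 2361)*(-1/6240) = (49*((4*(-21))*(-2)) + 2361)*(-1/6240) = (49*(-84*(-2)) + 2361)*(-1/6240) = (49*168 + 2361)*(-1/6240) = (8232 + 2361)*(-1/6240) = 10593*(-1/6240) = -3531/2080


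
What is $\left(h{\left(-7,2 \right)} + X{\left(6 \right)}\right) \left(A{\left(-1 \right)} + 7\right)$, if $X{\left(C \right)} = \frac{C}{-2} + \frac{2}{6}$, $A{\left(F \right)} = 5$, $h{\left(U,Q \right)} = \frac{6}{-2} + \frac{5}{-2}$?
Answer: $-98$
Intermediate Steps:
$h{\left(U,Q \right)} = - \frac{11}{2}$ ($h{\left(U,Q \right)} = 6 \left(- \frac{1}{2}\right) + 5 \left(- \frac{1}{2}\right) = -3 - \frac{5}{2} = - \frac{11}{2}$)
$X{\left(C \right)} = \frac{1}{3} - \frac{C}{2}$ ($X{\left(C \right)} = C \left(- \frac{1}{2}\right) + 2 \cdot \frac{1}{6} = - \frac{C}{2} + \frac{1}{3} = \frac{1}{3} - \frac{C}{2}$)
$\left(h{\left(-7,2 \right)} + X{\left(6 \right)}\right) \left(A{\left(-1 \right)} + 7\right) = \left(- \frac{11}{2} + \left(\frac{1}{3} - 3\right)\right) \left(5 + 7\right) = \left(- \frac{11}{2} + \left(\frac{1}{3} - 3\right)\right) 12 = \left(- \frac{11}{2} - \frac{8}{3}\right) 12 = \left(- \frac{49}{6}\right) 12 = -98$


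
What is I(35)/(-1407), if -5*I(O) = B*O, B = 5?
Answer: 5/201 ≈ 0.024876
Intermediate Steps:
I(O) = -O
I(35)/(-1407) = -1*35/(-1407) = -35*(-1/1407) = 5/201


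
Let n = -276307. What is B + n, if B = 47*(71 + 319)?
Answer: -257977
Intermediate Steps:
B = 18330 (B = 47*390 = 18330)
B + n = 18330 - 276307 = -257977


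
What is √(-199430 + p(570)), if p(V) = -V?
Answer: 200*I*√5 ≈ 447.21*I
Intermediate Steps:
√(-199430 + p(570)) = √(-199430 - 1*570) = √(-199430 - 570) = √(-200000) = 200*I*√5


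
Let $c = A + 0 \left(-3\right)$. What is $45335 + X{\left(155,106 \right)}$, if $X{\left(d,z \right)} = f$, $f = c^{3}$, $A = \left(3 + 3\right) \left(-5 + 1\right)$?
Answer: $31511$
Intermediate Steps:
$A = -24$ ($A = 6 \left(-4\right) = -24$)
$c = -24$ ($c = -24 + 0 \left(-3\right) = -24 + 0 = -24$)
$f = -13824$ ($f = \left(-24\right)^{3} = -13824$)
$X{\left(d,z \right)} = -13824$
$45335 + X{\left(155,106 \right)} = 45335 - 13824 = 31511$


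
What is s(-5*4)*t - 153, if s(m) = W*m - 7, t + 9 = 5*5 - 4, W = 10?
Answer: -2637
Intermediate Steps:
t = 12 (t = -9 + (5*5 - 4) = -9 + (25 - 4) = -9 + 21 = 12)
s(m) = -7 + 10*m (s(m) = 10*m - 7 = -7 + 10*m)
s(-5*4)*t - 153 = (-7 + 10*(-5*4))*12 - 153 = (-7 + 10*(-20))*12 - 153 = (-7 - 200)*12 - 153 = -207*12 - 153 = -2484 - 153 = -2637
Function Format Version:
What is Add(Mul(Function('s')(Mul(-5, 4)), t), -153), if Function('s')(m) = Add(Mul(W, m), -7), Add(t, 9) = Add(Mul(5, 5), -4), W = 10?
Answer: -2637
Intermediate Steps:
t = 12 (t = Add(-9, Add(Mul(5, 5), -4)) = Add(-9, Add(25, -4)) = Add(-9, 21) = 12)
Function('s')(m) = Add(-7, Mul(10, m)) (Function('s')(m) = Add(Mul(10, m), -7) = Add(-7, Mul(10, m)))
Add(Mul(Function('s')(Mul(-5, 4)), t), -153) = Add(Mul(Add(-7, Mul(10, Mul(-5, 4))), 12), -153) = Add(Mul(Add(-7, Mul(10, -20)), 12), -153) = Add(Mul(Add(-7, -200), 12), -153) = Add(Mul(-207, 12), -153) = Add(-2484, -153) = -2637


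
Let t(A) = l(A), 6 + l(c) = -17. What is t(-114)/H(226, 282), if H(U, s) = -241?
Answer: 23/241 ≈ 0.095436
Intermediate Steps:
l(c) = -23 (l(c) = -6 - 17 = -23)
t(A) = -23
t(-114)/H(226, 282) = -23/(-241) = -23*(-1/241) = 23/241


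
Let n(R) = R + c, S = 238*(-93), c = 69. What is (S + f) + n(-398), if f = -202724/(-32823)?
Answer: -737100325/32823 ≈ -22457.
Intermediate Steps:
S = -22134
f = 202724/32823 (f = -202724*(-1/32823) = 202724/32823 ≈ 6.1763)
n(R) = 69 + R (n(R) = R + 69 = 69 + R)
(S + f) + n(-398) = (-22134 + 202724/32823) + (69 - 398) = -726301558/32823 - 329 = -737100325/32823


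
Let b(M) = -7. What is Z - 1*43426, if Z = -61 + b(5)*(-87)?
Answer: -42878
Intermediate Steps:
Z = 548 (Z = -61 - 7*(-87) = -61 + 609 = 548)
Z - 1*43426 = 548 - 1*43426 = 548 - 43426 = -42878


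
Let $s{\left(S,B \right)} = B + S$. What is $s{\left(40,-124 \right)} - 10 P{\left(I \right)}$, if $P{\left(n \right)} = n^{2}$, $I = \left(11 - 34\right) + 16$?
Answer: $-574$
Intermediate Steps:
$I = -7$ ($I = -23 + 16 = -7$)
$s{\left(40,-124 \right)} - 10 P{\left(I \right)} = \left(-124 + 40\right) - 10 \left(-7\right)^{2} = -84 - 490 = -574$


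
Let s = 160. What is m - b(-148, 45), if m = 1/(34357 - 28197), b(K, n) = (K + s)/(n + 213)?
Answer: -12277/264880 ≈ -0.046349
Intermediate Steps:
b(K, n) = (160 + K)/(213 + n) (b(K, n) = (K + 160)/(n + 213) = (160 + K)/(213 + n))
m = 1/6160 ≈ 0.00016234
m - b(-148, 45) = 1/6160 - (160 - 148)/(213 + 45) = 1/6160 - 12/258 = 1/6160 - 1*2/43 = 1/6160 - 2/43 = -12277/264880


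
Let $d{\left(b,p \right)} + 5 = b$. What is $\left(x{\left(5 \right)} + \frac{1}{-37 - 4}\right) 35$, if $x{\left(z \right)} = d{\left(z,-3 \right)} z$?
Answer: $- \frac{35}{41} \approx -0.85366$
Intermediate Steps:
$d{\left(b,p \right)} = -5 + b$
$x{\left(z \right)} = z \left(-5 + z\right)$ ($x{\left(z \right)} = \left(-5 + z\right) z = z \left(-5 + z\right)$)
$\left(x{\left(5 \right)} + \frac{1}{-37 - 4}\right) 35 = \left(5 \left(-5 + 5\right) + \frac{1}{-37 - 4}\right) 35 = \left(5 \cdot 0 + \frac{1}{-41}\right) 35 = \left(0 - \frac{1}{41}\right) 35 = \left(- \frac{1}{41}\right) 35 = - \frac{35}{41}$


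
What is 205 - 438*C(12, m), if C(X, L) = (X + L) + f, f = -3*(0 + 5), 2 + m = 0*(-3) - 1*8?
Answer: 5899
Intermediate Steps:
m = -10 (m = -2 + (0*(-3) - 1*8) = -2 + (0 - 8) = -2 - 8 = -10)
f = -15 (f = -3*5 = -15)
C(X, L) = -15 + L + X (C(X, L) = (X + L) - 15 = (L + X) - 15 = -15 + L + X)
205 - 438*C(12, m) = 205 - 438*(-15 - 10 + 12) = 205 - 438*(-13) = 205 + 5694 = 5899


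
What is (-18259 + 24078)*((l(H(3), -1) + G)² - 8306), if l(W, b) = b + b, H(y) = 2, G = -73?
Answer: -15600739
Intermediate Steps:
l(W, b) = 2*b
(-18259 + 24078)*((l(H(3), -1) + G)² - 8306) = (-18259 + 24078)*((2*(-1) - 73)² - 8306) = 5819*((-2 - 73)² - 8306) = 5819*((-75)² - 8306) = 5819*(5625 - 8306) = 5819*(-2681) = -15600739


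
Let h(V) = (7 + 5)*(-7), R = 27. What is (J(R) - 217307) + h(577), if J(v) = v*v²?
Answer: -197708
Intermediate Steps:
h(V) = -84 (h(V) = 12*(-7) = -84)
J(v) = v³
(J(R) - 217307) + h(577) = (27³ - 217307) - 84 = (19683 - 217307) - 84 = -197624 - 84 = -197708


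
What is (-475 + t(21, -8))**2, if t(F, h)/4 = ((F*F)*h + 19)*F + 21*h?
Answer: 87558585409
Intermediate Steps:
t(F, h) = 84*h + 4*F*(19 + h*F**2) (t(F, h) = 4*(((F*F)*h + 19)*F + 21*h) = 4*((F**2*h + 19)*F + 21*h) = 4*((h*F**2 + 19)*F + 21*h) = 4*((19 + h*F**2)*F + 21*h) = 4*(F*(19 + h*F**2) + 21*h) = 4*(21*h + F*(19 + h*F**2)) = 84*h + 4*F*(19 + h*F**2))
(-475 + t(21, -8))**2 = (-475 + (76*21 + 84*(-8) + 4*(-8)*21**3))**2 = (-475 + (1596 - 672 + 4*(-8)*9261))**2 = (-475 + (1596 - 672 - 296352))**2 = (-475 - 295428)**2 = (-295903)**2 = 87558585409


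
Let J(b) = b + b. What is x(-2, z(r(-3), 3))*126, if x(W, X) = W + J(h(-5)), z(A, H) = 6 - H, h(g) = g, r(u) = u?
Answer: -1512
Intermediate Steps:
J(b) = 2*b
x(W, X) = -10 + W (x(W, X) = W + 2*(-5) = W - 10 = -10 + W)
x(-2, z(r(-3), 3))*126 = (-10 - 2)*126 = -12*126 = -1512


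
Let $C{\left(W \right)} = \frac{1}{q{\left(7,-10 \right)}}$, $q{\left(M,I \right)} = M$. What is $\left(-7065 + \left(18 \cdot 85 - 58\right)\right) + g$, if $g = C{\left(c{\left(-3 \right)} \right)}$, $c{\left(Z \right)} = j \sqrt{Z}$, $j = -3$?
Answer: $- \frac{39150}{7} \approx -5592.9$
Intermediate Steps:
$c{\left(Z \right)} = - 3 \sqrt{Z}$
$C{\left(W \right)} = \frac{1}{7}$
$g = \frac{1}{7} \approx 0.14286$
$\left(-7065 + \left(18 \cdot 85 - 58\right)\right) + g = \left(-7065 + \left(18 \cdot 85 - 58\right)\right) + \frac{1}{7} = \left(-7065 + \left(1530 - 58\right)\right) + \frac{1}{7} = \left(-7065 + 1472\right) + \frac{1}{7} = -5593 + \frac{1}{7} = - \frac{39150}{7}$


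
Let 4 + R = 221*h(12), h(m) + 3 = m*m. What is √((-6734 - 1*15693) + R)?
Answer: 3*√970 ≈ 93.434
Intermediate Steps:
h(m) = -3 + m² (h(m) = -3 + m*m = -3 + m²)
R = 31157 (R = -4 + 221*(-3 + 12²) = -4 + 221*(-3 + 144) = -4 + 221*141 = -4 + 31161 = 31157)
√((-6734 - 1*15693) + R) = √((-6734 - 1*15693) + 31157) = √((-6734 - 15693) + 31157) = √(-22427 + 31157) = √8730 = 3*√970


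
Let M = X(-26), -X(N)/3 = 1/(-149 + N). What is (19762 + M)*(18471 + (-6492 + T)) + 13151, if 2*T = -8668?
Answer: 5288282022/35 ≈ 1.5109e+8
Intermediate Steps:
T = -4334 (T = (½)*(-8668) = -4334)
X(N) = -3/(-149 + N)
M = 3/175 (M = -3/(-149 - 26) = -3/(-175) = -3*(-1/175) = 3/175 ≈ 0.017143)
(19762 + M)*(18471 + (-6492 + T)) + 13151 = (19762 + 3/175)*(18471 + (-6492 - 4334)) + 13151 = 3458353*(18471 - 10826)/175 + 13151 = (3458353/175)*7645 + 13151 = 5287821737/35 + 13151 = 5288282022/35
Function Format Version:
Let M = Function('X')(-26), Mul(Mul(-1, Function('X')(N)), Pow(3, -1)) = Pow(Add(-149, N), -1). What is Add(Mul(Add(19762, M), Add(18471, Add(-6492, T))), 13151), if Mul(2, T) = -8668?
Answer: Rational(5288282022, 35) ≈ 1.5109e+8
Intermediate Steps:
T = -4334 (T = Mul(Rational(1, 2), -8668) = -4334)
Function('X')(N) = Mul(-3, Pow(Add(-149, N), -1))
M = Rational(3, 175) (M = Mul(-3, Pow(Add(-149, -26), -1)) = Mul(-3, Pow(-175, -1)) = Mul(-3, Rational(-1, 175)) = Rational(3, 175) ≈ 0.017143)
Add(Mul(Add(19762, M), Add(18471, Add(-6492, T))), 13151) = Add(Mul(Add(19762, Rational(3, 175)), Add(18471, Add(-6492, -4334))), 13151) = Add(Mul(Rational(3458353, 175), Add(18471, -10826)), 13151) = Add(Mul(Rational(3458353, 175), 7645), 13151) = Add(Rational(5287821737, 35), 13151) = Rational(5288282022, 35)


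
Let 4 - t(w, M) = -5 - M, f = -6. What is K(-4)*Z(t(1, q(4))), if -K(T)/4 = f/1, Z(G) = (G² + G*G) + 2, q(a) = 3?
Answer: 6960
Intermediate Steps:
t(w, M) = 9 + M (t(w, M) = 4 - (-5 - M) = 4 + (5 + M) = 9 + M)
Z(G) = 2 + 2*G² (Z(G) = (G² + G²) + 2 = 2*G² + 2 = 2 + 2*G²)
K(T) = 24 (K(T) = -(-24)/1 = -(-24) = -4*(-6) = 24)
K(-4)*Z(t(1, q(4))) = 24*(2 + 2*(9 + 3)²) = 24*(2 + 2*12²) = 24*(2 + 2*144) = 24*(2 + 288) = 24*290 = 6960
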